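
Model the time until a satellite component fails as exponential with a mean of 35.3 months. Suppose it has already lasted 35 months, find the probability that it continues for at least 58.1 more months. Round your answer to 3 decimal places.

0.193

The rate is λ = 1/35.3 = 0.0283286 per month.
The exponential is memoryless, so the remaining time is again Exp(λ): the condition X > 35 is irrelevant.
P(X > 58.1) = e^(−1.6459) ≈ 0.193.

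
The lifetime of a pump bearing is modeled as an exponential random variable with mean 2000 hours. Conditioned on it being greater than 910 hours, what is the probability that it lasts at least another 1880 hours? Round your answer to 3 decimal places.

0.391

The rate is λ = 1/2000 = 0.0005 per hour.
P(X > s+t | X > s) = e^(−λ(s+t))/e^(−λs) = e^(−λt), independent of s = 910.
P(X > 1880) = e^(−0.94) ≈ 0.391.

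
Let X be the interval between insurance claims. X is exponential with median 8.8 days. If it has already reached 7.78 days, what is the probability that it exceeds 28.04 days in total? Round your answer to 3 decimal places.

For an exponential, median = ln(2)/λ, so λ = ln 2 / 8.8 = 0.0787667 per day.
The exponential is memoryless, so the remaining time is again Exp(λ): the condition X > 7.78 is irrelevant.
P(X > 20.26) = e^(−1.5958) ≈ 0.203.

0.203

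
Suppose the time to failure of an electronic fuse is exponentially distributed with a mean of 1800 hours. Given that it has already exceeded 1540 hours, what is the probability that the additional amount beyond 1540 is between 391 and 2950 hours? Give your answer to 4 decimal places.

0.6106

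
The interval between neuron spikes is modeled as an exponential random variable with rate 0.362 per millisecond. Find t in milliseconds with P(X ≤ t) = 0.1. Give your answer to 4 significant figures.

Set 1 − e^(−λt) = 0.1, so t = −ln(0.9)/λ = 0.10536/0.362 ≈ 0.291051 milliseconds.

0.2911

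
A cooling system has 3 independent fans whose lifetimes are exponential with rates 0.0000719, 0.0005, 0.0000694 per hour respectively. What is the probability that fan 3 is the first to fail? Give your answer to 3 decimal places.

0.108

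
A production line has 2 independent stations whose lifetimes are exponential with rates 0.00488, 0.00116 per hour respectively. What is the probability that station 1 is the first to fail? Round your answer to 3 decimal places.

The time to first failure is exponential with rate Σλ = 0.00488 + 0.00116 = 0.00604.
P(station 1 first) = λ_1/Σλ = 0.00488/0.00604 ≈ 0.808.

0.808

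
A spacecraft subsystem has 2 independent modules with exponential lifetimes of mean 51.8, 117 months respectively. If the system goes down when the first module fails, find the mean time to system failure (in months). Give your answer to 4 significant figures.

35.90

The first failure time is exponential with rate Σλ_i = 1/51.8 + 1/117 = 0.027852 per month.
E[min] = 1/Σλ = 1/0.027852 = 35.904 months.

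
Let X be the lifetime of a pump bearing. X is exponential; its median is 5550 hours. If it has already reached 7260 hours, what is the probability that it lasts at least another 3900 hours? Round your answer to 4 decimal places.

For an exponential, median = ln(2)/λ, so λ = ln 2 / 5550 = 0.000124891 per hour.
P(X > s+t | X > s) = e^(−λ(s+t))/e^(−λs) = e^(−λt), independent of s = 7260.
P(X > 3900) = e^(−0.48708) ≈ 0.6144.

0.6144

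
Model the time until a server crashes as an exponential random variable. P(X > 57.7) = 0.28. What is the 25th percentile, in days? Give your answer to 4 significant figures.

e^(−λ·57.7) = 0.28 ⇒ λ = −ln(0.28)/57.7 = 0.0220618.
25th percentile: 1 − e^(−λt) = 0.25, t = −ln(0.75)/λ = 13.0398 days.

13.04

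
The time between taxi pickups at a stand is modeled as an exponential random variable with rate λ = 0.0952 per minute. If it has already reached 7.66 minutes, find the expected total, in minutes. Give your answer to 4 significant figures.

By memorylessness, E[X | X > 7.66] = 7.66 + 1/λ = 7.66 + 10.5042 = 18.1642 minutes.

18.16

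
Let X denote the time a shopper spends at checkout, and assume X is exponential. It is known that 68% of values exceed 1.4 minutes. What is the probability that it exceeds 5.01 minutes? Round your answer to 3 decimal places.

e^(−λ·1.4) = 0.68 ⇒ λ = −ln(0.68)/1.4 = 0.275473.
P(X > 5.01) = e^(−0.275473·5.01) = e^(−1.3801) ≈ 0.252.

0.252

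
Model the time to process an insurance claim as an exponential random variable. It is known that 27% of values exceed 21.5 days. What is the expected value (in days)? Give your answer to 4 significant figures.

e^(−λ·21.5) = 0.27 ⇒ λ = −ln(0.27)/21.5 = 0.0608992.
Mean = 1/λ = 16.4206 days.

16.42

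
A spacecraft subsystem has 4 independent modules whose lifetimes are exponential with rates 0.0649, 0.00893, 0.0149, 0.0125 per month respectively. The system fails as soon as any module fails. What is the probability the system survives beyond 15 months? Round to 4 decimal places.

0.2191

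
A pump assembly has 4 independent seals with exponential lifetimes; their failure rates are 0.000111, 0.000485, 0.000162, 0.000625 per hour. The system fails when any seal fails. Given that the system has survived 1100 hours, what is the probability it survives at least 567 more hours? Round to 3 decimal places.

0.457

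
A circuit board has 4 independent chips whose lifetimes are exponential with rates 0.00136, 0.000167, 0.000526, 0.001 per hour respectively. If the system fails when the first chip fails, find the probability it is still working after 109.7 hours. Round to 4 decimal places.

The time to first failure is exponential with rate Σλ = 0.00136 + 0.000167 + 0.000526 + 0.001 = 0.003053.
P(min > 109.7) = e^(−0.003053·109.7) = e^(−0.33491) ≈ 0.7154.

0.7154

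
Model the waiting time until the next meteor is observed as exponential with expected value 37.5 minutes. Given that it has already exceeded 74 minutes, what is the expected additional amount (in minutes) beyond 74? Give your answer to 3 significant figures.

37.5

The rate is λ = 1/37.5 = 0.0266667 per minute.
By memorylessness, the remaining amount past any threshold is again Exp(λ) with mean 1/λ = 37.5 minutes.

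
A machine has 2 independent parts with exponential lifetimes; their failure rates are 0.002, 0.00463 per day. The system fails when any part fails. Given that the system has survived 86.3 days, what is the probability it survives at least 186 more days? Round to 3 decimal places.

0.291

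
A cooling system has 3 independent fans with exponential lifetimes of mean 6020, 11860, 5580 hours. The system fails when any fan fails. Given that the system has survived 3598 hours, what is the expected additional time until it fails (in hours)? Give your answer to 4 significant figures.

First-failure rate Σλ = 1/6020 + 1/11860 + 1/5580 = 0.000429641.
By memorylessness the expected residual is 1/Σλ = 2327.52 hours, regardless of the 3598 already elapsed.

2328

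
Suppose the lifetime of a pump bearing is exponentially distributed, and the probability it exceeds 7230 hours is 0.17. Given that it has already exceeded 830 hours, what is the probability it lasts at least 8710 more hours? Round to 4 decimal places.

From e^(−λ·7230) = 0.17, λ = −ln(0.17)/7230 = 0.000245084.
Memoryless: P(X > 830+8710 | X > 830) = P(X > 8710) = e^(−0.000245084·8710) ≈ 0.1183.

0.1183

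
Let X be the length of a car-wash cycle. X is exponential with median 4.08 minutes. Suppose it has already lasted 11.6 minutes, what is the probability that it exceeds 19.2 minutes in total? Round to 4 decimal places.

For an exponential, median = ln(2)/λ, so λ = ln 2 / 4.08 = 0.169889 per minute.
The exponential is memoryless, so the remaining time is again Exp(λ): the condition X > 11.6 is irrelevant.
P(X > 7.6) = e^(−1.2912) ≈ 0.2750.

0.2750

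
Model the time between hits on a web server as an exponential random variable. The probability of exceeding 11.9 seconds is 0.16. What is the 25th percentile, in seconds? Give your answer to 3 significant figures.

1.87

e^(−λ·11.9) = 0.16 ⇒ λ = −ln(0.16)/11.9 = 0.153998.
25th percentile: 1 − e^(−λt) = 0.25, t = −ln(0.75)/λ = 1.86808 seconds.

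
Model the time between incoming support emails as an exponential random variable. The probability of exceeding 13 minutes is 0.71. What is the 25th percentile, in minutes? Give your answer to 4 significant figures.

10.92

e^(−λ·13) = 0.71 ⇒ λ = −ln(0.71)/13 = 0.0263454.
25th percentile: 1 − e^(−λt) = 0.25, t = −ln(0.75)/λ = 10.9196 minutes.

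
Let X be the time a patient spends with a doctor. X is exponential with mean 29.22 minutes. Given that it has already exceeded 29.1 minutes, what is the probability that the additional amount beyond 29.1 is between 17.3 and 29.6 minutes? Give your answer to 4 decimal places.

0.1901

The rate is λ = 1/29.22 = 0.0342231 per minute.
Memoryless: the residual past 29.1 is again Exp(λ).
P(17.3 < residual < 29.6) = e^(−λ·17.3) − e^(−λ·29.6) = 0.55319 − 0.36313 ≈ 0.1901.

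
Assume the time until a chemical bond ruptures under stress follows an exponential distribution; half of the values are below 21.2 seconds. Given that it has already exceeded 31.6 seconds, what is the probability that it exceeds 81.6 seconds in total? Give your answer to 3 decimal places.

0.195

For an exponential, median = ln(2)/λ, so λ = ln 2 / 21.2 = 0.0326956 per second.
By the memoryless property, P(X > 31.6+50 | X > 31.6) = P(X > 50).
P(X > 50) = e^(−1.6348) ≈ 0.195.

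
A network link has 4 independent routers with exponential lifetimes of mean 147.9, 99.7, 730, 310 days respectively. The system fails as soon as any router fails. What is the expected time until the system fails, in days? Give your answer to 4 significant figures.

The first failure time is exponential with rate Σλ_i = 1/147.9 + 1/99.7 + 1/730 + 1/310 = 0.0213871 per day.
E[min] = 1/Σλ = 1/0.0213871 = 46.7572 days.

46.76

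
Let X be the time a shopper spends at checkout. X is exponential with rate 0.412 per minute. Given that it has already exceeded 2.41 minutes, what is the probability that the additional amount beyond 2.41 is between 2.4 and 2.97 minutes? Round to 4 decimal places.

Memoryless: the residual past 2.41 is again Exp(λ).
P(2.4 < residual < 2.97) = e^(−λ·2.4) − e^(−λ·2.97) = 0.37202 − 0.29416 ≈ 0.0779.

0.0779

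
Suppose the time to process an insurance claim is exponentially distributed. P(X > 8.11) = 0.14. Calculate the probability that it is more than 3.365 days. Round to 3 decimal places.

0.442

e^(−λ·8.11) = 0.14 ⇒ λ = −ln(0.14)/8.11 = 0.242431.
P(X > 3.365) = e^(−0.242431·3.365) = e^(−0.81578) ≈ 0.442.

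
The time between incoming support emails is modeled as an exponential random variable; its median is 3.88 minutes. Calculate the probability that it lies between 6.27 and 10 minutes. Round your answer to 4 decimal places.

0.1587

For an exponential, median = ln(2)/λ, so λ = ln 2 / 3.88 = 0.178646 per minute.
P(6.27 < X < 10) = e^(−λ·6.27) − e^(−λ·10) = 0.32624 − 0.16755 ≈ 0.1587.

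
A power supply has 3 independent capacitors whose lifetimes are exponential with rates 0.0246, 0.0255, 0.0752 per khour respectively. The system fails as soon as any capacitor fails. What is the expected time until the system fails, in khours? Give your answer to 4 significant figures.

The time to first failure is exponential with rate Σλ = 0.0246 + 0.0255 + 0.0752 = 0.1253.
E[min] = 1/Σλ = 1/0.1253 = 7.98085 khours.

7.981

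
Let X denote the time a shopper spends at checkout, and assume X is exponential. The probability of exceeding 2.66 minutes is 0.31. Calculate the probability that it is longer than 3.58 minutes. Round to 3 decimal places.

0.207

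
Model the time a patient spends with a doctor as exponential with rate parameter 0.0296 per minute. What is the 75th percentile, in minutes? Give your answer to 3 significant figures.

46.8

Set 1 − e^(−λt) = 0.75, so t = −ln(0.25)/λ = 1.3863/0.0296 ≈ 46.8343 minutes.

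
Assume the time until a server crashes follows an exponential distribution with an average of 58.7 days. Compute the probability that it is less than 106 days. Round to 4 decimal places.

The rate is λ = 1/58.7 = 0.0170358 per day.
P(X ≤ 106) = 1 − e^(−λ·106) = 1 − e^(−1.8058) ≈ 0.8357.

0.8357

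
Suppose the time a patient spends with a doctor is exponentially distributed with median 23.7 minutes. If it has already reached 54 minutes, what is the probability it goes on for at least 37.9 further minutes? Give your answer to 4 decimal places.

0.3301

For an exponential, median = ln(2)/λ, so λ = ln 2 / 23.7 = 0.0292467 per minute.
By the memoryless property, P(X > 54+37.9 | X > 54) = P(X > 37.9).
P(X > 37.9) = e^(−1.1085) ≈ 0.3301.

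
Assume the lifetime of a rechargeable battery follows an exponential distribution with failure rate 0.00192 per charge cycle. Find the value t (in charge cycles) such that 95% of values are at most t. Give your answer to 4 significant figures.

Set 1 − e^(−λt) = 0.95, so t = −ln(0.05)/λ = 2.9957/0.00192 ≈ 1560.28 charge cycles.

1560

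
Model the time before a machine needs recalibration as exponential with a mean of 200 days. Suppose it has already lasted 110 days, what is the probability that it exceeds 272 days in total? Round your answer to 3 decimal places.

0.445

The rate is λ = 1/200 = 0.005 per day.
By the memoryless property, P(X > 110+162 | X > 110) = P(X > 162).
P(X > 162) = e^(−0.81) ≈ 0.445.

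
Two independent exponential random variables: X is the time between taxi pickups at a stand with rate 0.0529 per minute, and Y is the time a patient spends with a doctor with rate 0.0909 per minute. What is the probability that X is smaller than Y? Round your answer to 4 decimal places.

0.3679

λ_1 = 0.0529, λ_2 = 0.0909.
For independent exponentials, P(X < Y) = λ_1/(λ_1+λ_2) = 0.0529/0.1438 ≈ 0.3679.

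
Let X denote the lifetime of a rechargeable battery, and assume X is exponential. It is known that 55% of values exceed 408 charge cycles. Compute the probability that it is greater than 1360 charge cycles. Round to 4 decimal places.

0.1363

e^(−λ·408) = 0.55 ⇒ λ = −ln(0.55)/408 = 0.00146529.
P(X > 1360) = e^(−0.00146529·1360) = e^(−1.9928) ≈ 0.1363.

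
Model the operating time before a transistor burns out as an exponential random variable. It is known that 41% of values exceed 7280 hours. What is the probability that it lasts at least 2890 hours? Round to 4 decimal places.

0.7019

e^(−λ·7280) = 0.41 ⇒ λ = −ln(0.41)/7280 = 0.000122472.
P(X > 2890) = e^(−0.000122472·2890) = e^(−0.35394) ≈ 0.7019.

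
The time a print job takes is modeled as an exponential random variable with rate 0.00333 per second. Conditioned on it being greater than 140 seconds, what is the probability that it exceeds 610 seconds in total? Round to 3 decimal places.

0.209

The exponential is memoryless, so the remaining time is again Exp(λ): the condition X > 140 is irrelevant.
P(X > 470) = e^(−1.5651) ≈ 0.209.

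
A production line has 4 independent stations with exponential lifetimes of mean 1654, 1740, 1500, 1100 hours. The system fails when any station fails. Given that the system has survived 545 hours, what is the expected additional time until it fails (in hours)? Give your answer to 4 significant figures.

363.0

First-failure rate Σλ = 1/1654 + 1/1740 + 1/1500 + 1/1100 = 0.00275507.
By memorylessness the expected residual is 1/Σλ = 362.968 hours, regardless of the 545 already elapsed.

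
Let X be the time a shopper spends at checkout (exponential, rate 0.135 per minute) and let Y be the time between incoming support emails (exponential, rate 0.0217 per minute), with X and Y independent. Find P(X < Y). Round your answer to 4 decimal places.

λ_1 = 0.135, λ_2 = 0.0217.
For independent exponentials, P(X < Y) = λ_1/(λ_1+λ_2) = 0.135/0.1567 ≈ 0.8615.

0.8615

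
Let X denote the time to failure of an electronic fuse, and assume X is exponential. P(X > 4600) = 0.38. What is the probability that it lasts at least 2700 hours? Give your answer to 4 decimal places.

0.5667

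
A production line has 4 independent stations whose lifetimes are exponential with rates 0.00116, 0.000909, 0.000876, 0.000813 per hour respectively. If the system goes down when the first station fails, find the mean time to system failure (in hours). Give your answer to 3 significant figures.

The time to first failure is exponential with rate Σλ = 0.00116 + 0.000909 + 0.000876 + 0.000813 = 0.003758.
E[min] = 1/Σλ = 1/0.003758 = 266.099 hours.

266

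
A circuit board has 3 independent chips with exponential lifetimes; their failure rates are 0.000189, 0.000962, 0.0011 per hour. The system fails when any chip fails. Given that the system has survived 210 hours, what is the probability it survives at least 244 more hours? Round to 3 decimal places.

0.577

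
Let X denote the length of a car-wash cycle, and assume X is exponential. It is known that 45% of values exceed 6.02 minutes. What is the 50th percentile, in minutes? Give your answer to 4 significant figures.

5.226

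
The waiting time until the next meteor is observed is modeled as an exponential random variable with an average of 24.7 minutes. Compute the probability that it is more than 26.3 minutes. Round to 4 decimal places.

The rate is λ = 1/24.7 = 0.0404858 per minute.
P(X > 26.3) = e^(−λ·26.3) = e^(−1.0648) ≈ 0.3448.

0.3448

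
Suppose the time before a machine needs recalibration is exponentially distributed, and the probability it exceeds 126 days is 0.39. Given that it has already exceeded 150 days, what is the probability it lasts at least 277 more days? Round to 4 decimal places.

From e^(−λ·126) = 0.39, λ = −ln(0.39)/126 = 0.00747308.
Memoryless: P(X > 150+277 | X > 150) = P(X > 277) = e^(−0.00747308·277) ≈ 0.1262.

0.1262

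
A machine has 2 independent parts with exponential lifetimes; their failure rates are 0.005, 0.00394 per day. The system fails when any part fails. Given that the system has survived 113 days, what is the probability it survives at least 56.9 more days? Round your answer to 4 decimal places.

Time to first failure ~ Exp(Σλ) with Σλ = 0.00894.
By memorylessness, P(T > 113+56.9 | T > 113) = P(T > 56.9) = e^(−0.00894·56.9) ≈ 0.6013.

0.6013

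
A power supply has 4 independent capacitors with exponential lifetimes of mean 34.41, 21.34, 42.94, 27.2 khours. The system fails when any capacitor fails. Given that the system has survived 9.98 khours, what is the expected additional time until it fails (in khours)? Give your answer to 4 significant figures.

7.354

First-failure rate Σλ = 1/34.41 + 1/21.34 + 1/42.94 + 1/27.2 = 0.135975.
By memorylessness the expected residual is 1/Σλ = 7.35431 khours, regardless of the 9.98 already elapsed.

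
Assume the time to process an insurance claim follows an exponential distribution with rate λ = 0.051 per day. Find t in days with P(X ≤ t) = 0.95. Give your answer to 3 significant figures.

58.7

Set 1 − e^(−λt) = 0.95, so t = −ln(0.05)/λ = 2.9957/0.051 ≈ 58.7398 days.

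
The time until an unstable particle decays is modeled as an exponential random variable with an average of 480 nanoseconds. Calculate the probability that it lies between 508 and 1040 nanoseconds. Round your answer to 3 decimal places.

The rate is λ = 1/480 = 0.00208333 per nanosecond.
P(508 < X < 1040) = e^(−λ·508) − e^(−λ·1040) = 0.34703 − 0.11456 ≈ 0.232.

0.232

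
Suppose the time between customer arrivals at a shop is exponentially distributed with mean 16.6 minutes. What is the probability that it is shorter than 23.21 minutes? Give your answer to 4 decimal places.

0.7530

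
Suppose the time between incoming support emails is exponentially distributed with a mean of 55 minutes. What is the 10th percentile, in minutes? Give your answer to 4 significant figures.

5.795

The rate is λ = 1/55 = 0.0181818 per minute.
Set 1 − e^(−λt) = 0.1, so t = −ln(0.9)/λ = 0.10536/0.0181818 ≈ 5.79483 minutes.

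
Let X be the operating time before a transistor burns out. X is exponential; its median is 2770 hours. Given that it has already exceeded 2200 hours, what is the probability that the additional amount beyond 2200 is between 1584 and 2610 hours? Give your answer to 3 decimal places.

0.152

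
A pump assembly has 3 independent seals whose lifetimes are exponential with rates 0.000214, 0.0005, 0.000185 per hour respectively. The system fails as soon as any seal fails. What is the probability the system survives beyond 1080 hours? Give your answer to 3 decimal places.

0.379

The time to first failure is exponential with rate Σλ = 0.000214 + 0.0005 + 0.000185 = 0.000899.
P(min > 1080) = e^(−0.000899·1080) = e^(−0.97092) ≈ 0.379.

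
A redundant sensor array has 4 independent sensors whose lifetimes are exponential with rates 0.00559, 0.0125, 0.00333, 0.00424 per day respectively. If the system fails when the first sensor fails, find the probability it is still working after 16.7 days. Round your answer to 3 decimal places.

0.651

The time to first failure is exponential with rate Σλ = 0.00559 + 0.0125 + 0.00333 + 0.00424 = 0.02566.
P(min > 16.7) = e^(−0.02566·16.7) = e^(−0.42852) ≈ 0.651.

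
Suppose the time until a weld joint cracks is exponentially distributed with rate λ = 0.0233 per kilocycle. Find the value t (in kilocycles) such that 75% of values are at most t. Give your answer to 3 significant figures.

59.5

Set 1 − e^(−λt) = 0.75, so t = −ln(0.25)/λ = 1.3863/0.0233 ≈ 59.4976 kilocycles.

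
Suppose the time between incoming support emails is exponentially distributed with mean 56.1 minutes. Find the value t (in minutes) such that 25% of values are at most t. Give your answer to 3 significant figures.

16.1

The rate is λ = 1/56.1 = 0.0178253 per minute.
Set 1 − e^(−λt) = 0.25, so t = −ln(0.75)/λ = 0.28768/0.0178253 ≈ 16.139 minutes.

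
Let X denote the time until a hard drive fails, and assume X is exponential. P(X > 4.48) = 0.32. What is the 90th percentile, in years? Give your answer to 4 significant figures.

e^(−λ·4.48) = 0.32 ⇒ λ = −ln(0.32)/4.48 = 0.254338.
90th percentile: 1 − e^(−λt) = 0.9, t = −ln(0.1)/λ = 9.05325 years.

9.053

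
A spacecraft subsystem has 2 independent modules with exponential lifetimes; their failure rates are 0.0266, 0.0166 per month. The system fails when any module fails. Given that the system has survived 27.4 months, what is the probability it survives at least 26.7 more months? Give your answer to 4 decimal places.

0.3155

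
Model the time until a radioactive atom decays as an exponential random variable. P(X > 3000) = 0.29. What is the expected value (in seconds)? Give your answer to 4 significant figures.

2424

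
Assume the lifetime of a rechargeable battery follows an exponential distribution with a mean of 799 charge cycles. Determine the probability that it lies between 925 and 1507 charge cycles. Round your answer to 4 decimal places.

0.1625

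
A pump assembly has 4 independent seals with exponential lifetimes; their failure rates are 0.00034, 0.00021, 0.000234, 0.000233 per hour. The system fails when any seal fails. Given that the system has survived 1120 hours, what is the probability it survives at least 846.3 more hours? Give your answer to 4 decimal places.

0.4229

Time to first failure ~ Exp(Σλ) with Σλ = 0.001017.
By memorylessness, P(T > 1120+846.3 | T > 1120) = P(T > 846.3) = e^(−0.001017·846.3) ≈ 0.4229.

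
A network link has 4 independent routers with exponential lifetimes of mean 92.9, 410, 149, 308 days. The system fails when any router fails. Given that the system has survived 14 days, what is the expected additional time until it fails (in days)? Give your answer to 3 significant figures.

43.2

First-failure rate Σλ = 1/92.9 + 1/410 + 1/149 + 1/308 = 0.0231614.
By memorylessness the expected residual is 1/Σλ = 43.1752 days, regardless of the 14 already elapsed.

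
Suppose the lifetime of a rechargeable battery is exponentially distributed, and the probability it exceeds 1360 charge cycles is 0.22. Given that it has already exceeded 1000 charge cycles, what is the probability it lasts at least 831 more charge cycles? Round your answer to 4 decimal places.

From e^(−λ·1360) = 0.22, λ = −ln(0.22)/1360 = 0.00111333.
Memoryless: P(X > 1000+831 | X > 1000) = P(X > 831) = e^(−0.00111333·831) ≈ 0.3965.

0.3965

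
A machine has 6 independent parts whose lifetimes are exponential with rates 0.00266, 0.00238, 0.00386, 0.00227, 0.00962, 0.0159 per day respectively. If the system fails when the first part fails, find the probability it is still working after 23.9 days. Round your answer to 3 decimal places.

The time to first failure is exponential with rate Σλ = 0.00266 + 0.00238 + 0.00386 + 0.00227 + 0.00962 + 0.0159 = 0.03669.
P(min > 23.9) = e^(−0.03669·23.9) = e^(−0.87689) ≈ 0.416.

0.416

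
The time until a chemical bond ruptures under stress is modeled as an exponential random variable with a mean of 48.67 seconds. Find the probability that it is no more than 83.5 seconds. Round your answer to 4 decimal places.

The rate is λ = 1/48.67 = 0.0205465 per second.
P(X ≤ 83.5) = 1 − e^(−λ·83.5) = 1 − e^(−1.7156) ≈ 0.8202.

0.8202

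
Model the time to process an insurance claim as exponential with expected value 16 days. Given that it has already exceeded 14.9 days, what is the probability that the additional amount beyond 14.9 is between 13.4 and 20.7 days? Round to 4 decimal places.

0.1586

The rate is λ = 1/16 = 0.0625 per day.
Memoryless: the residual past 14.9 is again Exp(λ).
P(13.4 < residual < 20.7) = e^(−λ·13.4) − e^(−λ·20.7) = 0.43279 − 0.27424 ≈ 0.1586.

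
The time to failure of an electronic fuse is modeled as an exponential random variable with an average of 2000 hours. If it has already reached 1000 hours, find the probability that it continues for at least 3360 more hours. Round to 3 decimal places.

0.186

The rate is λ = 1/2000 = 0.0005 per hour.
By the memoryless property, P(X > 1000+3360 | X > 1000) = P(X > 3360).
P(X > 3360) = e^(−1.68) ≈ 0.186.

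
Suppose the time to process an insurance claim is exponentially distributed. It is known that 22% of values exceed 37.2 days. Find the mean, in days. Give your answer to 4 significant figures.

e^(−λ·37.2) = 0.22 ⇒ λ = −ln(0.22)/37.2 = 0.0407024.
Mean = 1/λ = 24.5686 days.

24.57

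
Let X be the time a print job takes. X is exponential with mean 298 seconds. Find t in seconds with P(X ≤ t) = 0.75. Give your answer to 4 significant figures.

The rate is λ = 1/298 = 0.0033557 per second.
Set 1 − e^(−λt) = 0.75, so t = −ln(0.25)/λ = 1.3863/0.0033557 ≈ 413.116 seconds.

413.1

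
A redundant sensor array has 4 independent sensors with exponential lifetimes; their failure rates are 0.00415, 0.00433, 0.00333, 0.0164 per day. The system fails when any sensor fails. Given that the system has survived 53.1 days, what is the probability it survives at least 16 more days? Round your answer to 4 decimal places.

0.6368

Time to first failure ~ Exp(Σλ) with Σλ = 0.02821.
By memorylessness, P(T > 53.1+16 | T > 53.1) = P(T > 16) = e^(−0.02821·16) ≈ 0.6368.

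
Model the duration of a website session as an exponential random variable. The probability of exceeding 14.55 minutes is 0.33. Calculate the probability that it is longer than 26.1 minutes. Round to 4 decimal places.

0.1369

e^(−λ·14.55) = 0.33 ⇒ λ = −ln(0.33)/14.55 = 0.0761967.
P(X > 26.1) = e^(−0.0761967·26.1) = e^(−1.9887) ≈ 0.1369.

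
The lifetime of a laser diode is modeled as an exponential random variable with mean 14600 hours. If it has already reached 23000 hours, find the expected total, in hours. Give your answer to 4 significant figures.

37600

The rate is λ = 1/14600 = 0.0000684932 per hour.
By memorylessness, E[X | X > 23000] = 23000 + 1/λ = 23000 + 14600 = 37600 hours.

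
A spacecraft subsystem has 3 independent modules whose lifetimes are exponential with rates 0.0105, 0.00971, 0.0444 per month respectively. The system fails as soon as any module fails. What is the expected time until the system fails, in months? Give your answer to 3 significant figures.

15.5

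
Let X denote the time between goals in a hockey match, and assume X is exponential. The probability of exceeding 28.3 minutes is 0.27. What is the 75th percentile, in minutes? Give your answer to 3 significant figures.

e^(−λ·28.3) = 0.27 ⇒ λ = −ln(0.27)/28.3 = 0.0462662.
75th percentile: 1 − e^(−λt) = 0.75, t = −ln(0.25)/λ = 29.9634 minutes.

30.0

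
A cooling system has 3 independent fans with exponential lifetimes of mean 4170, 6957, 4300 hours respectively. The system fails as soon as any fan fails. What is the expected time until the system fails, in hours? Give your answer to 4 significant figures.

The first failure time is exponential with rate Σλ_i = 1/4170 + 1/6957 + 1/4300 = 0.000616106 per hour.
E[min] = 1/Σλ = 1/0.000616106 = 1623.1 hours.

1623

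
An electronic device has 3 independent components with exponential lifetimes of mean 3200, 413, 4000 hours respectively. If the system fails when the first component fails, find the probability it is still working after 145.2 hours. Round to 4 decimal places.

0.6484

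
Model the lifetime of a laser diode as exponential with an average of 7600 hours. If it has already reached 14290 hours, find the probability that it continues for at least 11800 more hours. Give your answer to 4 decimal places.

0.2117

The rate is λ = 1/7600 = 0.000131579 per hour.
The exponential is memoryless, so the remaining time is again Exp(λ): the condition X > 14290 is irrelevant.
P(X > 11800) = e^(−1.5526) ≈ 0.2117.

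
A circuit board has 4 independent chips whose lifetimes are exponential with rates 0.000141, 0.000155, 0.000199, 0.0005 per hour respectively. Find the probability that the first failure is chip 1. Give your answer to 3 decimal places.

The time to first failure is exponential with rate Σλ = 0.000141 + 0.000155 + 0.000199 + 0.0005 = 0.000995.
P(chip 1 first) = λ_1/Σλ = 0.000141/0.000995 ≈ 0.142.

0.142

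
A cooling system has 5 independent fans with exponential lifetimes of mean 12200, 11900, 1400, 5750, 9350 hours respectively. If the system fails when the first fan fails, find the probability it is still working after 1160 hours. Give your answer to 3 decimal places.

0.260

The first failure time is exponential with rate Σλ_i = 1/12200 + 1/11900 + 1/1400 + 1/5750 + 1/9350 = 0.00116115 per hour.
P(min > 1160) = e^(−0.00116115·1160) = e^(−1.3469) ≈ 0.260.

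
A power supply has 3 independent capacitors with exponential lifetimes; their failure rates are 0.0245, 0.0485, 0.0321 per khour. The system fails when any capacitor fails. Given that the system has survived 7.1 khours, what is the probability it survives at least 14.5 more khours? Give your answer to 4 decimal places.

0.2178

Time to first failure ~ Exp(Σλ) with Σλ = 0.1051.
By memorylessness, P(T > 7.1+14.5 | T > 7.1) = P(T > 14.5) = e^(−0.1051·14.5) ≈ 0.2178.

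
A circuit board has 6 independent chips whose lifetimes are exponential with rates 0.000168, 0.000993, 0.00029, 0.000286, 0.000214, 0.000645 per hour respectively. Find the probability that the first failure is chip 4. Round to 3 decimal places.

0.110

The time to first failure is exponential with rate Σλ = 0.000168 + 0.000993 + 0.00029 + 0.000286 + 0.000214 + 0.000645 = 0.002596.
P(chip 4 first) = λ_4/Σλ = 0.000286/0.002596 ≈ 0.110.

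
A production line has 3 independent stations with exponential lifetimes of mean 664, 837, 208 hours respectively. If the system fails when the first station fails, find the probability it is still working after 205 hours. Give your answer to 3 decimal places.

0.215

The first failure time is exponential with rate Σλ_i = 1/664 + 1/837 + 1/208 = 0.00750846 per hour.
P(min > 205) = e^(−0.00750846·205) = e^(−1.5392) ≈ 0.215.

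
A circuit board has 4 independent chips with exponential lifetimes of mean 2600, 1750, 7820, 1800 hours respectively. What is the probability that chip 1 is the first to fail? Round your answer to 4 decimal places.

Rates: λ_i = 1/mean_i → 0.000384615, 0.000571429, 0.000127877, 0.000555556; Σλ = 0.00163948.
P(chip 1 first) = λ_1/Σλ = 0.000384615/0.00163948 ≈ 0.2346.

0.2346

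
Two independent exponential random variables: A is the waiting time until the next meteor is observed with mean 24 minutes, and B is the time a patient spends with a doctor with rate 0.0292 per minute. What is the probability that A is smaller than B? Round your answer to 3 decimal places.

0.588

λ_1 = 1/24 = 0.0416667, λ_2 = 0.0292.
For independent exponentials, P(A < B) = λ_1/(λ_1+λ_2) = 0.0416667/0.0708667 ≈ 0.588.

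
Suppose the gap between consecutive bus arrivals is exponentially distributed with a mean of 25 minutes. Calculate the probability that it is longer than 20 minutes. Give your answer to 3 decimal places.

0.449

The rate is λ = 1/25 = 0.04 per minute.
P(X > 20) = e^(−λ·20) = e^(−0.8) ≈ 0.449.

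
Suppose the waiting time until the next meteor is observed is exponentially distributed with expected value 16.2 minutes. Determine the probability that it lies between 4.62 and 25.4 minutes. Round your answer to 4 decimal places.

The rate is λ = 1/16.2 = 0.0617284 per minute.
P(4.62 < X < 25.4) = e^(−λ·4.62) − e^(−λ·25.4) = 0.75188 − 0.20848 ≈ 0.5434.

0.5434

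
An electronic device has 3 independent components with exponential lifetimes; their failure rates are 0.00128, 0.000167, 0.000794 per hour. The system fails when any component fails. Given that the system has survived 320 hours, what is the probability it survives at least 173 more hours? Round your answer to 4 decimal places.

0.6786

Time to first failure ~ Exp(Σλ) with Σλ = 0.002241.
By memorylessness, P(T > 320+173 | T > 320) = P(T > 173) = e^(−0.002241·173) ≈ 0.6786.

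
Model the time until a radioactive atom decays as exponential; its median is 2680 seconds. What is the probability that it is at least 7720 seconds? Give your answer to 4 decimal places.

For an exponential, median = ln(2)/λ, so λ = ln 2 / 2680 = 0.000258637 per second.
P(X > 7720) = e^(−λ·7720) = e^(−1.9967) ≈ 0.1358.

0.1358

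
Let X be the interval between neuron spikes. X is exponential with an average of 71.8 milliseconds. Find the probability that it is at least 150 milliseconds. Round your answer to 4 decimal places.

The rate is λ = 1/71.8 = 0.0139276 per millisecond.
P(X > 150) = e^(−λ·150) = e^(−2.0891) ≈ 0.1238.

0.1238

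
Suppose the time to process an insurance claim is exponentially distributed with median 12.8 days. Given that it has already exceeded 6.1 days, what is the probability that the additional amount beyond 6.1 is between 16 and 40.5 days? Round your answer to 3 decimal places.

For an exponential, median = ln(2)/λ, so λ = ln 2 / 12.8 = 0.0541521 per day.
Memoryless: the residual past 6.1 is again Exp(λ).
P(16 < residual < 40.5) = e^(−λ·16) − e^(−λ·40.5) = 0.42045 − 0.11156 ≈ 0.309.

0.309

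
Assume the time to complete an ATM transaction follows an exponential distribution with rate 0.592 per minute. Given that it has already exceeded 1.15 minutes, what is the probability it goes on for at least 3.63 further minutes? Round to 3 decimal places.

0.117

P(X > s+t | X > s) = e^(−λ(s+t))/e^(−λs) = e^(−λt), independent of s = 1.15.
P(X > 3.63) = e^(−2.149) ≈ 0.117.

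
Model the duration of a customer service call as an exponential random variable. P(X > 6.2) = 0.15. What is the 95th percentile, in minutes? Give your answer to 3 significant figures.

9.79

e^(−λ·6.2) = 0.15 ⇒ λ = −ln(0.15)/6.2 = 0.305987.
95th percentile: 1 − e^(−λt) = 0.95, t = −ln(0.05)/λ = 9.79039 minutes.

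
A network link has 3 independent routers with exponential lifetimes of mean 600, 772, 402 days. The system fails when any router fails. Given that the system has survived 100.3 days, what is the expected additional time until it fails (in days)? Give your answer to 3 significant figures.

184

First-failure rate Σλ = 1/600 + 1/772 + 1/402 = 0.00544957.
By memorylessness the expected residual is 1/Σλ = 183.501 days, regardless of the 100.3 already elapsed.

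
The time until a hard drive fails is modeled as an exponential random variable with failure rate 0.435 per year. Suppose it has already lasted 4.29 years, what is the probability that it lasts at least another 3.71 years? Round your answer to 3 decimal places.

0.199

P(X > s+t | X > s) = e^(−λ(s+t))/e^(−λs) = e^(−λt), independent of s = 4.29.
P(X > 3.71) = e^(−1.6139) ≈ 0.199.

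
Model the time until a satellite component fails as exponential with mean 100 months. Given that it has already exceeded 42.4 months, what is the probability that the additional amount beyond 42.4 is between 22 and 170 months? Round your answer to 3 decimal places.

0.620

The rate is λ = 1/100 = 0.01 per month.
Memoryless: the residual past 42.4 is again Exp(λ).
P(22 < residual < 170) = e^(−λ·22) − e^(−λ·170) = 0.80252 − 0.18268 ≈ 0.620.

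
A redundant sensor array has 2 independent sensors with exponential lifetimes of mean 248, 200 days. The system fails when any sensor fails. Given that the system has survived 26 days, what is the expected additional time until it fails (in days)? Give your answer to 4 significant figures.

First-failure rate Σλ = 1/248 + 1/200 = 0.00903226.
By memorylessness the expected residual is 1/Σλ = 110.714 days, regardless of the 26 already elapsed.

110.7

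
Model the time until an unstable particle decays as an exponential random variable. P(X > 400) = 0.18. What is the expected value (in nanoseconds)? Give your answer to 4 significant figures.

233.3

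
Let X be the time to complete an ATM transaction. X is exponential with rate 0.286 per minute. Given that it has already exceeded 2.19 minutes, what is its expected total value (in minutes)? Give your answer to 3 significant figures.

By memorylessness, E[X | X > 2.19] = 2.19 + 1/λ = 2.19 + 3.4965 = 5.6865 minutes.

5.69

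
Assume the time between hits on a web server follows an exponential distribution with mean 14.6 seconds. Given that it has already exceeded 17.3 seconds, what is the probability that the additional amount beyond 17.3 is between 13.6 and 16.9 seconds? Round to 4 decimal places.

The rate is λ = 1/14.6 = 0.0684932 per second.
Memoryless: the residual past 17.3 is again Exp(λ).
P(13.6 < residual < 16.9) = e^(−λ·13.6) − e^(−λ·16.9) = 0.39396 − 0.31426 ≈ 0.0797.

0.0797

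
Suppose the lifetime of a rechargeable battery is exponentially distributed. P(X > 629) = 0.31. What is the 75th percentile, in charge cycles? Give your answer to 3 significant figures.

e^(−λ·629) = 0.31 ⇒ λ = −ln(0.31)/629 = 0.00186198.
75th percentile: 1 − e^(−λt) = 0.75, t = −ln(0.25)/λ = 744.529 charge cycles.

745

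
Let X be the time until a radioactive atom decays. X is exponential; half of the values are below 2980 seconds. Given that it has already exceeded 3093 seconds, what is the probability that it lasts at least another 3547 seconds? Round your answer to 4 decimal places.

For an exponential, median = ln(2)/λ, so λ = ln 2 / 2980 = 0.0002326 per second.
By the memoryless property, P(X > 3093+3547 | X > 3093) = P(X > 3547).
P(X > 3547) = e^(−0.82503) ≈ 0.4382.

0.4382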